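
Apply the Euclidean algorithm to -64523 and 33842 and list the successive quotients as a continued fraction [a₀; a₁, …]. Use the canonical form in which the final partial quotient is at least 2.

[-2; 10, 1, 2, 2, 2, 15, 12]

-64523 ÷ 33842 → quotient -2, remainder 3161
33842 ÷ 3161 → quotient 10, remainder 2232
3161 ÷ 2232 → quotient 1, remainder 929
2232 ÷ 929 → quotient 2, remainder 374
929 ÷ 374 → quotient 2, remainder 181
374 ÷ 181 → quotient 2, remainder 12
181 ÷ 12 → quotient 15, remainder 1
12 ÷ 1 → quotient 12, remainder 0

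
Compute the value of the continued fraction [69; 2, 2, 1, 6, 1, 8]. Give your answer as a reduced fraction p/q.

a_0 = 69: 69/1
a_1 = 2: 139/2
a_2 = 2: 347/5
a_3 = 1: 486/7
a_4 = 6: 3263/47
a_5 = 1: 3749/54
a_6 = 8: 33255/479

33255/479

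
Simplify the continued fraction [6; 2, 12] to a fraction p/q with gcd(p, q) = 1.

162/25

Start with 12.
2 + 1/(12/1) = 2 + 1/12 = 25/12
6 + 1/(25/12) = 6 + 12/25 = 162/25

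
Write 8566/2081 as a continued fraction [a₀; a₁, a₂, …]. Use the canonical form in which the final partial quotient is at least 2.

[4; 8, 1, 1, 2, 48]

⌊8566/2081⌋ = 4, remainder 242
⌊2081/242⌋ = 8, remainder 145
⌊242/145⌋ = 1, remainder 97
⌊145/97⌋ = 1, remainder 48
⌊97/48⌋ = 2, remainder 1
⌊48/1⌋ = 48, remainder 0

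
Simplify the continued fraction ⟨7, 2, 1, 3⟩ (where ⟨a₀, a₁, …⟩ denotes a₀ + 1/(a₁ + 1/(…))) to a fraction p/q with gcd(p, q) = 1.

Start with 3.
1 + 1/(3/1) = 1 + 1/3 = 4/3
2 + 1/(4/3) = 2 + 3/4 = 11/4
7 + 1/(11/4) = 7 + 4/11 = 81/11

81/11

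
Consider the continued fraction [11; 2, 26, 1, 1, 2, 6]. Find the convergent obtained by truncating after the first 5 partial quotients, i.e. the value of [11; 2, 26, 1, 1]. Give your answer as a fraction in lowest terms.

a_0 = 11: 11/1
a_1 = 2: 23/2
a_2 = 26: 609/53
a_3 = 1: 632/55
a_4 = 1: 1241/108

1241/108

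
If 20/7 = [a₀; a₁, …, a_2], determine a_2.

Run the Euclidean algorithm, recording each quotient:
⌊20/7⌋ = 2, remainder 6
⌊7/6⌋ = 1, remainder 1
⌊6/1⌋ = 6, remainder 0

6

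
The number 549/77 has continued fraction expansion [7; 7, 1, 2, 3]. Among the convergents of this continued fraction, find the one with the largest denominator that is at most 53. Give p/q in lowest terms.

a_0 = 7: 7/1  (≤ bound)
a_1 = 7: 50/7  (≤ bound)
a_2 = 1: 57/8  (≤ bound)
a_3 = 2: 164/23  (≤ bound)
a_4 = 3: 549/77  (> 53, stop)

164/23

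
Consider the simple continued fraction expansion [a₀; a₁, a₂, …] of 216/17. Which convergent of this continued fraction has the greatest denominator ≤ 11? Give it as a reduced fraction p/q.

89/7

List convergents until the denominator exceeds the bound:
a_0 = 12: 12/1  (≤ bound)
a_1 = 1: 13/1  (≤ bound)
a_2 = 2: 38/3  (≤ bound)
a_3 = 2: 89/7  (≤ bound)
a_4 = 2: 216/17  (> 11, stop)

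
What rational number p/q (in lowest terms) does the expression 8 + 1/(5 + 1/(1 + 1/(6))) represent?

a_0 = 8: 8/1
a_1 = 5: 41/5
a_2 = 1: 49/6
a_3 = 6: 335/41

335/41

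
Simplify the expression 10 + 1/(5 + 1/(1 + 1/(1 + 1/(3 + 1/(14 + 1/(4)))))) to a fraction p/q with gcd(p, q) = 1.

Start with 4.
14 + 1/(4/1) = 14 + 1/4 = 57/4
3 + 1/(57/4) = 3 + 4/57 = 175/57
1 + 1/(175/57) = 1 + 57/175 = 232/175
1 + 1/(232/175) = 1 + 175/232 = 407/232
5 + 1/(407/232) = 5 + 232/407 = 2267/407
10 + 1/(2267/407) = 10 + 407/2267 = 23077/2267

23077/2267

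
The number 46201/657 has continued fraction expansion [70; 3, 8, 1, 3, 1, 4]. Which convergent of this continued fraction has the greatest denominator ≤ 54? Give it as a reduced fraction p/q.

a_0 = 70: 70/1  (≤ bound)
a_1 = 3: 211/3  (≤ bound)
a_2 = 8: 1758/25  (≤ bound)
a_3 = 1: 1969/28  (≤ bound)
a_4 = 3: 7665/109  (> 54, stop)

1969/28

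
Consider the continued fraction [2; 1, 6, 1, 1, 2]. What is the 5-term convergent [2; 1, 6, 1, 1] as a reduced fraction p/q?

Starting at the tail and folding back:
Start with 1.
1 + 1/(1/1) = 1 + 1/1 = 2/1
6 + 1/(2/1) = 6 + 1/2 = 13/2
1 + 1/(13/2) = 1 + 2/13 = 15/13
2 + 1/(15/13) = 2 + 13/15 = 43/15

43/15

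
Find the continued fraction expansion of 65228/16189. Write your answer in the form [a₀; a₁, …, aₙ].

⌊65228/16189⌋ = 4, remainder 472
⌊16189/472⌋ = 34, remainder 141
⌊472/141⌋ = 3, remainder 49
⌊141/49⌋ = 2, remainder 43
⌊49/43⌋ = 1, remainder 6
⌊43/6⌋ = 7, remainder 1
⌊6/1⌋ = 6, remainder 0

[4; 34, 3, 2, 1, 7, 6]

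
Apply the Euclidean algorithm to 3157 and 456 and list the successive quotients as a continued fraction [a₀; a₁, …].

[6; 1, 12, 35]

Repeatedly divide and take the remainder:
3157 = 6·456 + 421, so a_0 = 6
456 = 1·421 + 35, so a_1 = 1
421 = 12·35 + 1, so a_2 = 12
35 = 35·1 + 0, so a_3 = 35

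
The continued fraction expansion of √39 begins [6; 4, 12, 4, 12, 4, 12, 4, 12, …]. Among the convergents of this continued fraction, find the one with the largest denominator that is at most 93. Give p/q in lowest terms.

306/49

a_0 = 6: 6/1  (≤ bound)
a_1 = 4: 25/4  (≤ bound)
a_2 = 12: 306/49  (≤ bound)
a_3 = 4: 1249/200  (> 93, stop)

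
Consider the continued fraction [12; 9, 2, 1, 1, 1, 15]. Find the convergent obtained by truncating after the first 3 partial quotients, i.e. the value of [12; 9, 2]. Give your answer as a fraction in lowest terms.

a_0 = 12: 12/1
a_1 = 9: 109/9
a_2 = 2: 230/19

230/19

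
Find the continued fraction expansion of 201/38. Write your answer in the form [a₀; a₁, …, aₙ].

201 ÷ 38 → quotient 5, remainder 11
38 ÷ 11 → quotient 3, remainder 5
11 ÷ 5 → quotient 2, remainder 1
5 ÷ 1 → quotient 5, remainder 0

[5; 3, 2, 5]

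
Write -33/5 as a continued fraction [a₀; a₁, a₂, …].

[-7; 2, 2]

Run the Euclidean algorithm, recording each quotient:
⌊-33/5⌋ = -7, remainder 2
⌊5/2⌋ = 2, remainder 1
⌊2/1⌋ = 2, remainder 0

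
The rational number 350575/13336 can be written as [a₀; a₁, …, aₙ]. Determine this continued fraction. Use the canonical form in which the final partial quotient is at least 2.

[26; 3, 2, 9, 20, 10]

Run the Euclidean algorithm, recording each quotient:
⌊350575/13336⌋ = 26, remainder 3839
⌊13336/3839⌋ = 3, remainder 1819
⌊3839/1819⌋ = 2, remainder 201
⌊1819/201⌋ = 9, remainder 10
⌊201/10⌋ = 20, remainder 1
⌊10/1⌋ = 10, remainder 0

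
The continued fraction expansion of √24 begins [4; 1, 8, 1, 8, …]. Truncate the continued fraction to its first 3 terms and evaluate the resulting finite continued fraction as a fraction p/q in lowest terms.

44/9

Start with 8.
1 + 1/(8/1) = 1 + 1/8 = 9/8
4 + 1/(9/8) = 4 + 8/9 = 44/9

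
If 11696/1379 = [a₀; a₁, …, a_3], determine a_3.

51

⌊11696/1379⌋ = 8, remainder 664
⌊1379/664⌋ = 2, remainder 51
⌊664/51⌋ = 13, remainder 1
⌊51/1⌋ = 51, remainder 0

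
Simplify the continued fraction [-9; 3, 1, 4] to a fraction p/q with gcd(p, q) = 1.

-166/19

Build up convergents one term at a time:
a_0 = -9: -9/1
a_1 = 3: -26/3
a_2 = 1: -35/4
a_3 = 4: -166/19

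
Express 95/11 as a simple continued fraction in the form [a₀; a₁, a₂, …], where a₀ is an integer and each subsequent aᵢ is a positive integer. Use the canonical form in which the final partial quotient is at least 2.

[8; 1, 1, 1, 3]

95 = 8·11 + 7, so a_0 = 8
11 = 1·7 + 4, so a_1 = 1
7 = 1·4 + 3, so a_2 = 1
4 = 1·3 + 1, so a_3 = 1
3 = 3·1 + 0, so a_4 = 3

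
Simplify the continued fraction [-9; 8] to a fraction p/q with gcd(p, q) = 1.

-71/8

Start with 8.
-9 + 1/(8/1) = -9 + 1/8 = -71/8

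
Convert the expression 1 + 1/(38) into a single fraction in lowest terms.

Work from the innermost term outward:
Start with 38.
1 + 1/(38/1) = 1 + 1/38 = 39/38

39/38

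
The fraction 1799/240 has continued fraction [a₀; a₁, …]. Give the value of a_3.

2

1799 ÷ 240 → quotient 7, remainder 119
240 ÷ 119 → quotient 2, remainder 2
119 ÷ 2 → quotient 59, remainder 1
2 ÷ 1 → quotient 2, remainder 0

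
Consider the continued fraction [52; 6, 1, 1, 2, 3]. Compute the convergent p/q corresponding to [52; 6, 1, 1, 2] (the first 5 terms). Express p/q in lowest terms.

1721/33

Collapse the nested fraction from the inside out:
Start with 2.
1 + 1/(2/1) = 1 + 1/2 = 3/2
1 + 1/(3/2) = 1 + 2/3 = 5/3
6 + 1/(5/3) = 6 + 3/5 = 33/5
52 + 1/(33/5) = 52 + 5/33 = 1721/33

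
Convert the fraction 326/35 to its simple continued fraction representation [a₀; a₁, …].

[9; 3, 5, 2]

Apply division with remainder until the remainder is 0:
326 = 9·35 + 11, so a_0 = 9
35 = 3·11 + 2, so a_1 = 3
11 = 5·2 + 1, so a_2 = 5
2 = 2·1 + 0, so a_3 = 2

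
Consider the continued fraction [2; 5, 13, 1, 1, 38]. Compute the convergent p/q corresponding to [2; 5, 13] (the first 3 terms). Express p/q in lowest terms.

145/66

a_0 = 2: 2/1
a_1 = 5: 11/5
a_2 = 13: 145/66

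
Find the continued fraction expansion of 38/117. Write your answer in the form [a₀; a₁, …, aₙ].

[0; 3, 12, 1, 2]

⌊38/117⌋ = 0, remainder 38
⌊117/38⌋ = 3, remainder 3
⌊38/3⌋ = 12, remainder 2
⌊3/2⌋ = 1, remainder 1
⌊2/1⌋ = 2, remainder 0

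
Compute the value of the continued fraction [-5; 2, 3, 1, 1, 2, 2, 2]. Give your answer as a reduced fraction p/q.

-1081/237

a_0 = -5: -5/1
a_1 = 2: -9/2
a_2 = 3: -32/7
a_3 = 1: -41/9
a_4 = 1: -73/16
a_5 = 2: -187/41
a_6 = 2: -447/98
a_7 = 2: -1081/237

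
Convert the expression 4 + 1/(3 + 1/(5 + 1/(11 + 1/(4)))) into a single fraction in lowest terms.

3157/732

Starting at the tail and folding back:
Start with 4.
11 + 1/(4/1) = 11 + 1/4 = 45/4
5 + 1/(45/4) = 5 + 4/45 = 229/45
3 + 1/(229/45) = 3 + 45/229 = 732/229
4 + 1/(732/229) = 4 + 229/732 = 3157/732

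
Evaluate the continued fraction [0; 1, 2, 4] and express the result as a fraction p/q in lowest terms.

9/13

a_0 = 0: 0/1
a_1 = 1: 1/1
a_2 = 2: 2/3
a_3 = 4: 9/13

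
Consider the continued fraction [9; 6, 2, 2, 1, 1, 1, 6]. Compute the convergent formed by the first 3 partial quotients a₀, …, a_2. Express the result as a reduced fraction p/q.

119/13

Start with 2.
6 + 1/(2/1) = 6 + 1/2 = 13/2
9 + 1/(13/2) = 9 + 2/13 = 119/13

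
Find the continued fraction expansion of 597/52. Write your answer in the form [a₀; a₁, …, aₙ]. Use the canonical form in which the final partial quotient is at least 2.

[11; 2, 12, 2]

Apply division with remainder until the remainder is 0:
597 ÷ 52 → quotient 11, remainder 25
52 ÷ 25 → quotient 2, remainder 2
25 ÷ 2 → quotient 12, remainder 1
2 ÷ 1 → quotient 2, remainder 0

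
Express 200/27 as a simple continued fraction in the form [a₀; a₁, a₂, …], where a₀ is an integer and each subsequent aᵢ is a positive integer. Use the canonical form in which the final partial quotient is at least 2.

[7; 2, 2, 5]

Apply division with remainder until the remainder is 0:
200 ÷ 27 → quotient 7, remainder 11
27 ÷ 11 → quotient 2, remainder 5
11 ÷ 5 → quotient 2, remainder 1
5 ÷ 1 → quotient 5, remainder 0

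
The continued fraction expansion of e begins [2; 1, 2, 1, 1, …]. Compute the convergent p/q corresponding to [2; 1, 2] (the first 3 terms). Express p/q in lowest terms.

Collapse the nested fraction from the inside out:
Start with 2.
1 + 1/(2/1) = 1 + 1/2 = 3/2
2 + 1/(3/2) = 2 + 2/3 = 8/3

8/3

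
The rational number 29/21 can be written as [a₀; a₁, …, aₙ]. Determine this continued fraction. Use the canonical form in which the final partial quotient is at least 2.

[1; 2, 1, 1, 1, 2]

Run the Euclidean algorithm, recording each quotient:
29 = 1·21 + 8, so a_0 = 1
21 = 2·8 + 5, so a_1 = 2
8 = 1·5 + 3, so a_2 = 1
5 = 1·3 + 2, so a_3 = 1
3 = 1·2 + 1, so a_4 = 1
2 = 2·1 + 0, so a_5 = 2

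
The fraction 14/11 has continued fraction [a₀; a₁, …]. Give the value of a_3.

14 = 1·11 + 3, so a_0 = 1
11 = 3·3 + 2, so a_1 = 3
3 = 1·2 + 1, so a_2 = 1
2 = 2·1 + 0, so a_3 = 2

2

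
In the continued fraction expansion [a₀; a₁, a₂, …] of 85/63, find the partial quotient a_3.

Run the Euclidean algorithm, recording each quotient:
85 = 1·63 + 22, so a_0 = 1
63 = 2·22 + 19, so a_1 = 2
22 = 1·19 + 3, so a_2 = 1
19 = 6·3 + 1, so a_3 = 6

6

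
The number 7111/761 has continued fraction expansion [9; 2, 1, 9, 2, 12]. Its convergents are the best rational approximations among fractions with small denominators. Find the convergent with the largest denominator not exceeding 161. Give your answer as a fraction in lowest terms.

570/61

a_0 = 9: 9/1  (≤ bound)
a_1 = 2: 19/2  (≤ bound)
a_2 = 1: 28/3  (≤ bound)
a_3 = 9: 271/29  (≤ bound)
a_4 = 2: 570/61  (≤ bound)
a_5 = 12: 7111/761  (> 161, stop)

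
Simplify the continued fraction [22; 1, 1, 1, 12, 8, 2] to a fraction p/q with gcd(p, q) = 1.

14773/652

a_0 = 22: 22/1
a_1 = 1: 23/1
a_2 = 1: 45/2
a_3 = 1: 68/3
a_4 = 12: 861/38
a_5 = 8: 6956/307
a_6 = 2: 14773/652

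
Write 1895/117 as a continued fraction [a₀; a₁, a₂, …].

[16; 5, 11, 2]

Apply division with remainder until the remainder is 0:
1895 ÷ 117 → quotient 16, remainder 23
117 ÷ 23 → quotient 5, remainder 2
23 ÷ 2 → quotient 11, remainder 1
2 ÷ 1 → quotient 2, remainder 0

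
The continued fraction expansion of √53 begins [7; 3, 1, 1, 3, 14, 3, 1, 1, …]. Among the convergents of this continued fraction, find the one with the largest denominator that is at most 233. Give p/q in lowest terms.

182/25

a_0 = 7: 7/1  (≤ bound)
a_1 = 3: 22/3  (≤ bound)
a_2 = 1: 29/4  (≤ bound)
a_3 = 1: 51/7  (≤ bound)
a_4 = 3: 182/25  (≤ bound)
a_5 = 14: 2599/357  (> 233, stop)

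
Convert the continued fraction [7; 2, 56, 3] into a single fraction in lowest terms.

Start with 3.
56 + 1/(3/1) = 56 + 1/3 = 169/3
2 + 1/(169/3) = 2 + 3/169 = 341/169
7 + 1/(341/169) = 7 + 169/341 = 2556/341

2556/341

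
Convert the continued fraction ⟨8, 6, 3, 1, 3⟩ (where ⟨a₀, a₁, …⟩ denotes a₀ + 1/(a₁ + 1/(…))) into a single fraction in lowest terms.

Start with 3.
1 + 1/(3/1) = 1 + 1/3 = 4/3
3 + 1/(4/3) = 3 + 3/4 = 15/4
6 + 1/(15/4) = 6 + 4/15 = 94/15
8 + 1/(94/15) = 8 + 15/94 = 767/94

767/94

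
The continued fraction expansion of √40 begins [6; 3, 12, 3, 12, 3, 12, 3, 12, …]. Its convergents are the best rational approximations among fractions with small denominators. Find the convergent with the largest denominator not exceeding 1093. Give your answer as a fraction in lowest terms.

a_0 = 6: 6/1  (≤ bound)
a_1 = 3: 19/3  (≤ bound)
a_2 = 12: 234/37  (≤ bound)
a_3 = 3: 721/114  (≤ bound)
a_4 = 12: 8886/1405  (> 1093, stop)

721/114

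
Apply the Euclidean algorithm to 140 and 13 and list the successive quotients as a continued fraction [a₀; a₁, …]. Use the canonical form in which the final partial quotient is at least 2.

[10; 1, 3, 3]

Repeatedly divide and take the remainder:
140 ÷ 13 → quotient 10, remainder 10
13 ÷ 10 → quotient 1, remainder 3
10 ÷ 3 → quotient 3, remainder 1
3 ÷ 1 → quotient 3, remainder 0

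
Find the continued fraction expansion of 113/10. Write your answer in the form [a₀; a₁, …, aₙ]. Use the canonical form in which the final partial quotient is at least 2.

[11; 3, 3]

113 ÷ 10 → quotient 11, remainder 3
10 ÷ 3 → quotient 3, remainder 1
3 ÷ 1 → quotient 3, remainder 0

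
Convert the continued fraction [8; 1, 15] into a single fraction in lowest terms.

143/16

Starting at the tail and folding back:
Start with 15.
1 + 1/(15/1) = 1 + 1/15 = 16/15
8 + 1/(16/15) = 8 + 15/16 = 143/16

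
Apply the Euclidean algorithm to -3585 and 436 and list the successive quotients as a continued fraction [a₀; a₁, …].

[-9; 1, 3, 2, 48]

Apply division with remainder until the remainder is 0:
⌊-3585/436⌋ = -9, remainder 339
⌊436/339⌋ = 1, remainder 97
⌊339/97⌋ = 3, remainder 48
⌊97/48⌋ = 2, remainder 1
⌊48/1⌋ = 48, remainder 0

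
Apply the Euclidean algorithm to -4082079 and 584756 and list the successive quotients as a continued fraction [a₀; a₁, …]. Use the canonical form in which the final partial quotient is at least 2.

Run the Euclidean algorithm, recording each quotient:
-4082079 ÷ 584756 → quotient -7, remainder 11213
584756 ÷ 11213 → quotient 52, remainder 1680
11213 ÷ 1680 → quotient 6, remainder 1133
1680 ÷ 1133 → quotient 1, remainder 547
1133 ÷ 547 → quotient 2, remainder 39
547 ÷ 39 → quotient 14, remainder 1
39 ÷ 1 → quotient 39, remainder 0

[-7; 52, 6, 1, 2, 14, 39]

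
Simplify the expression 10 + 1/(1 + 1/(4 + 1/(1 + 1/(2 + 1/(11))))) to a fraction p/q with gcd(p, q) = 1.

Build up convergents one term at a time:
a_0 = 10: 10/1
a_1 = 1: 11/1
a_2 = 4: 54/5
a_3 = 1: 65/6
a_4 = 2: 184/17
a_5 = 11: 2089/193

2089/193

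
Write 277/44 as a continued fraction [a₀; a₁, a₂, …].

277 ÷ 44 → quotient 6, remainder 13
44 ÷ 13 → quotient 3, remainder 5
13 ÷ 5 → quotient 2, remainder 3
5 ÷ 3 → quotient 1, remainder 2
3 ÷ 2 → quotient 1, remainder 1
2 ÷ 1 → quotient 2, remainder 0

[6; 3, 2, 1, 1, 2]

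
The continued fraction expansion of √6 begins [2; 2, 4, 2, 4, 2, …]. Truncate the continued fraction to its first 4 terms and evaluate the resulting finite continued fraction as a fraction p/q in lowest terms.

Start with 2.
4 + 1/(2/1) = 4 + 1/2 = 9/2
2 + 1/(9/2) = 2 + 2/9 = 20/9
2 + 1/(20/9) = 2 + 9/20 = 49/20

49/20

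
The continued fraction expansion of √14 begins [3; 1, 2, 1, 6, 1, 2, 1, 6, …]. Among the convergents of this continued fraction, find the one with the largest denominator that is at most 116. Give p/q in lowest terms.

a_0 = 3: 3/1  (≤ bound)
a_1 = 1: 4/1  (≤ bound)
a_2 = 2: 11/3  (≤ bound)
a_3 = 1: 15/4  (≤ bound)
a_4 = 6: 101/27  (≤ bound)
a_5 = 1: 116/31  (≤ bound)
a_6 = 2: 333/89  (≤ bound)
a_7 = 1: 449/120  (> 116, stop)

333/89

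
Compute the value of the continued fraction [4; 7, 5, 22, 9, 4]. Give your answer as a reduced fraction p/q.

a_0 = 4: 4/1
a_1 = 7: 29/7
a_2 = 5: 149/36
a_3 = 22: 3307/799
a_4 = 9: 29912/7227
a_5 = 4: 122955/29707

122955/29707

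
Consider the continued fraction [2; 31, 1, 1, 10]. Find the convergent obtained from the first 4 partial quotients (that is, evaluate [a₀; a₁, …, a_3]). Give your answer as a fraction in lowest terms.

128/63

Use the convergent recurrence hₖ = aₖ·hₖ₋₁ + hₖ₋₂ (and likewise for the denominators kₖ):
a_0 = 2: 2/1
a_1 = 31: 63/31
a_2 = 1: 65/32
a_3 = 1: 128/63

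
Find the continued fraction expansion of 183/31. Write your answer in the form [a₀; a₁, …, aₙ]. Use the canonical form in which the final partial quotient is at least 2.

⌊183/31⌋ = 5, remainder 28
⌊31/28⌋ = 1, remainder 3
⌊28/3⌋ = 9, remainder 1
⌊3/1⌋ = 3, remainder 0

[5; 1, 9, 3]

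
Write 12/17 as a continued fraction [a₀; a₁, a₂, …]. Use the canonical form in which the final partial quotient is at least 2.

[0; 1, 2, 2, 2]

⌊12/17⌋ = 0, remainder 12
⌊17/12⌋ = 1, remainder 5
⌊12/5⌋ = 2, remainder 2
⌊5/2⌋ = 2, remainder 1
⌊2/1⌋ = 2, remainder 0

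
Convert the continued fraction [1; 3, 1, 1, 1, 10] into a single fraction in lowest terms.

149/117

Build up convergents one term at a time:
a_0 = 1: 1/1
a_1 = 3: 4/3
a_2 = 1: 5/4
a_3 = 1: 9/7
a_4 = 1: 14/11
a_5 = 10: 149/117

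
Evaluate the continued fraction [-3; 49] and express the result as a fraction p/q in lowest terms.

-146/49

Collapse the nested fraction from the inside out:
Start with 49.
-3 + 1/(49/1) = -3 + 1/49 = -146/49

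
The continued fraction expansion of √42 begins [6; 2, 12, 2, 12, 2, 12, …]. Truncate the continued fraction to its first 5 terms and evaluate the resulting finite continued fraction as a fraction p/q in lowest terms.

4206/649

Build up convergents one term at a time:
a_0 = 6: 6/1
a_1 = 2: 13/2
a_2 = 12: 162/25
a_3 = 2: 337/52
a_4 = 12: 4206/649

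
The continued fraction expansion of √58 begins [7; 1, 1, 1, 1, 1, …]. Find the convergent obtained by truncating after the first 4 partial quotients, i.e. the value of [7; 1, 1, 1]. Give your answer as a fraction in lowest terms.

Starting at the tail and folding back:
Start with 1.
1 + 1/(1/1) = 1 + 1/1 = 2/1
1 + 1/(2/1) = 1 + 1/2 = 3/2
7 + 1/(3/2) = 7 + 2/3 = 23/3

23/3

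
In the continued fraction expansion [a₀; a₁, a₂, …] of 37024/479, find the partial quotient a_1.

Apply division with remainder until the remainder is 0:
37024 = 77·479 + 141, so a_0 = 77
479 = 3·141 + 56, so a_1 = 3

3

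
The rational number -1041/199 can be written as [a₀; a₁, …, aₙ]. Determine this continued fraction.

[-6; 1, 3, 3, 15]

⌊-1041/199⌋ = -6, remainder 153
⌊199/153⌋ = 1, remainder 46
⌊153/46⌋ = 3, remainder 15
⌊46/15⌋ = 3, remainder 1
⌊15/1⌋ = 15, remainder 0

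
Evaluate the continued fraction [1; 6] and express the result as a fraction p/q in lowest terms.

a_0 = 1: 1/1
a_1 = 6: 7/6

7/6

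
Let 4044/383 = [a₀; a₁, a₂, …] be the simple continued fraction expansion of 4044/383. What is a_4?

1

4044 = 10·383 + 214, so a_0 = 10
383 = 1·214 + 169, so a_1 = 1
214 = 1·169 + 45, so a_2 = 1
169 = 3·45 + 34, so a_3 = 3
45 = 1·34 + 11, so a_4 = 1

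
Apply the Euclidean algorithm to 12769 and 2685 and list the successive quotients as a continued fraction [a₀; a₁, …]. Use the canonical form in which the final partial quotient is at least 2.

12769 ÷ 2685 → quotient 4, remainder 2029
2685 ÷ 2029 → quotient 1, remainder 656
2029 ÷ 656 → quotient 3, remainder 61
656 ÷ 61 → quotient 10, remainder 46
61 ÷ 46 → quotient 1, remainder 15
46 ÷ 15 → quotient 3, remainder 1
15 ÷ 1 → quotient 15, remainder 0

[4; 1, 3, 10, 1, 3, 15]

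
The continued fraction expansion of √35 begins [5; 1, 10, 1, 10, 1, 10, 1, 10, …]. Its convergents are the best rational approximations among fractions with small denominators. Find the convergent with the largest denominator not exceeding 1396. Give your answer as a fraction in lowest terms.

a_0 = 5: 5/1  (≤ bound)
a_1 = 1: 6/1  (≤ bound)
a_2 = 10: 65/11  (≤ bound)
a_3 = 1: 71/12  (≤ bound)
a_4 = 10: 775/131  (≤ bound)
a_5 = 1: 846/143  (≤ bound)
a_6 = 10: 9235/1561  (> 1396, stop)

846/143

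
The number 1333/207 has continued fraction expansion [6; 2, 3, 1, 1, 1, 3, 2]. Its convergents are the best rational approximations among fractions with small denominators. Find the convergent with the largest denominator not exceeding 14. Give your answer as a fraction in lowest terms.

58/9

a_0 = 6: 6/1  (≤ bound)
a_1 = 2: 13/2  (≤ bound)
a_2 = 3: 45/7  (≤ bound)
a_3 = 1: 58/9  (≤ bound)
a_4 = 1: 103/16  (> 14, stop)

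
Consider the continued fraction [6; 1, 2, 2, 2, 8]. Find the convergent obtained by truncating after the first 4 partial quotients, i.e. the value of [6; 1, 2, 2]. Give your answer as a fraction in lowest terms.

a_0 = 6: 6/1
a_1 = 1: 7/1
a_2 = 2: 20/3
a_3 = 2: 47/7

47/7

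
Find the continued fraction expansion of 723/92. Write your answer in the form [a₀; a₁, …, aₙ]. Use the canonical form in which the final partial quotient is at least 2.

[7; 1, 6, 13]

723 ÷ 92 → quotient 7, remainder 79
92 ÷ 79 → quotient 1, remainder 13
79 ÷ 13 → quotient 6, remainder 1
13 ÷ 1 → quotient 13, remainder 0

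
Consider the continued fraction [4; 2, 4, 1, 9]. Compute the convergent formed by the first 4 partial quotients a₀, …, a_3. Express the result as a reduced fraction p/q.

a_0 = 4: 4/1
a_1 = 2: 9/2
a_2 = 4: 40/9
a_3 = 1: 49/11

49/11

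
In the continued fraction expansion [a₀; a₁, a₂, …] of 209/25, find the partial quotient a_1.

Run the Euclidean algorithm, recording each quotient:
209 = 8·25 + 9, so a_0 = 8
25 = 2·9 + 7, so a_1 = 2

2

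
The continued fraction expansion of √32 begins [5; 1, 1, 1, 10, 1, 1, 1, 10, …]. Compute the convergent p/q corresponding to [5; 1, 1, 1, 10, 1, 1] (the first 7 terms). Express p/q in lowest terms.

Build up convergents one term at a time:
a_0 = 5: 5/1
a_1 = 1: 6/1
a_2 = 1: 11/2
a_3 = 1: 17/3
a_4 = 10: 181/32
a_5 = 1: 198/35
a_6 = 1: 379/67

379/67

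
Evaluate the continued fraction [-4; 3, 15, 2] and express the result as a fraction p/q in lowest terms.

a_0 = -4: -4/1
a_1 = 3: -11/3
a_2 = 15: -169/46
a_3 = 2: -349/95

-349/95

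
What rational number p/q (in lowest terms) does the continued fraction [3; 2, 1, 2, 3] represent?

91/27

a_0 = 3: 3/1
a_1 = 2: 7/2
a_2 = 1: 10/3
a_3 = 2: 27/8
a_4 = 3: 91/27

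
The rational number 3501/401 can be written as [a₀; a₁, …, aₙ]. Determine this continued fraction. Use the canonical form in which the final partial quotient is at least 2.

[8; 1, 2, 1, 2, 2, 15]

Apply division with remainder until the remainder is 0:
3501 ÷ 401 → quotient 8, remainder 293
401 ÷ 293 → quotient 1, remainder 108
293 ÷ 108 → quotient 2, remainder 77
108 ÷ 77 → quotient 1, remainder 31
77 ÷ 31 → quotient 2, remainder 15
31 ÷ 15 → quotient 2, remainder 1
15 ÷ 1 → quotient 15, remainder 0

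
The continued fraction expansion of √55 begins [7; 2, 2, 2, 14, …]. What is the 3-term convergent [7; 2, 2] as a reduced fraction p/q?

37/5

Start with 2.
2 + 1/(2/1) = 2 + 1/2 = 5/2
7 + 1/(5/2) = 7 + 2/5 = 37/5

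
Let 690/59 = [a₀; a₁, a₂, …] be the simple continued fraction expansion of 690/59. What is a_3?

3

Apply division with remainder until the remainder is 0:
690 ÷ 59 → quotient 11, remainder 41
59 ÷ 41 → quotient 1, remainder 18
41 ÷ 18 → quotient 2, remainder 5
18 ÷ 5 → quotient 3, remainder 3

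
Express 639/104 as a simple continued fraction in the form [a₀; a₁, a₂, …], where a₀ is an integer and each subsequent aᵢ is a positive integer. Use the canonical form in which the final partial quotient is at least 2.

[6; 6, 1, 14]

639 ÷ 104 → quotient 6, remainder 15
104 ÷ 15 → quotient 6, remainder 14
15 ÷ 14 → quotient 1, remainder 1
14 ÷ 1 → quotient 14, remainder 0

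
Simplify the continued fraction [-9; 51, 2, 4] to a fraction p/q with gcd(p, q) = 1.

a_0 = -9: -9/1
a_1 = 51: -458/51
a_2 = 2: -925/103
a_3 = 4: -4158/463

-4158/463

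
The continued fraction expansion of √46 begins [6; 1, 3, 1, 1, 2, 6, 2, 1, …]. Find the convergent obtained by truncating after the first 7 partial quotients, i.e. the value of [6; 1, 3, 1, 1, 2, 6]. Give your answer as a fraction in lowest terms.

Use the convergent recurrence hₖ = aₖ·hₖ₋₁ + hₖ₋₂ (and likewise for the denominators kₖ):
a_0 = 6: 6/1
a_1 = 1: 7/1
a_2 = 3: 27/4
a_3 = 1: 34/5
a_4 = 1: 61/9
a_5 = 2: 156/23
a_6 = 6: 997/147

997/147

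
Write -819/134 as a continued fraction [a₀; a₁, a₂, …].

[-7; 1, 7, 1, 14]

Repeatedly divide and take the remainder:
⌊-819/134⌋ = -7, remainder 119
⌊134/119⌋ = 1, remainder 15
⌊119/15⌋ = 7, remainder 14
⌊15/14⌋ = 1, remainder 1
⌊14/1⌋ = 14, remainder 0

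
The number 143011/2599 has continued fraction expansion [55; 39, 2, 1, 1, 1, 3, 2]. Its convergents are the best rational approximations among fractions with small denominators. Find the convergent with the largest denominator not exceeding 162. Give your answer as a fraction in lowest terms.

6493/118

a_0 = 55: 55/1  (≤ bound)
a_1 = 39: 2146/39  (≤ bound)
a_2 = 2: 4347/79  (≤ bound)
a_3 = 1: 6493/118  (≤ bound)
a_4 = 1: 10840/197  (> 162, stop)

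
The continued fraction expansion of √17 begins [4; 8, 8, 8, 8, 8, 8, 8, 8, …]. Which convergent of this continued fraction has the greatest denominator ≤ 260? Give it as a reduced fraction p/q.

268/65

a_0 = 4: 4/1  (≤ bound)
a_1 = 8: 33/8  (≤ bound)
a_2 = 8: 268/65  (≤ bound)
a_3 = 8: 2177/528  (> 260, stop)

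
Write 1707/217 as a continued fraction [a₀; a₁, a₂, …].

Run the Euclidean algorithm, recording each quotient:
⌊1707/217⌋ = 7, remainder 188
⌊217/188⌋ = 1, remainder 29
⌊188/29⌋ = 6, remainder 14
⌊29/14⌋ = 2, remainder 1
⌊14/1⌋ = 14, remainder 0

[7; 1, 6, 2, 14]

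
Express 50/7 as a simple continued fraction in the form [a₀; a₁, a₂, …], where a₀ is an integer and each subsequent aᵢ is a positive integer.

Repeatedly divide and take the remainder:
50 ÷ 7 → quotient 7, remainder 1
7 ÷ 1 → quotient 7, remainder 0

[7; 7]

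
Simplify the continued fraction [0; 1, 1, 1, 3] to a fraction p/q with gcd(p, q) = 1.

Start with 3.
1 + 1/(3/1) = 1 + 1/3 = 4/3
1 + 1/(4/3) = 1 + 3/4 = 7/4
1 + 1/(7/4) = 1 + 4/7 = 11/7
0 + 1/(11/7) = 0 + 7/11 = 7/11

7/11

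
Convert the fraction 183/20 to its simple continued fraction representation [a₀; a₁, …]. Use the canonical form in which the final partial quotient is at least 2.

183 ÷ 20 → quotient 9, remainder 3
20 ÷ 3 → quotient 6, remainder 2
3 ÷ 2 → quotient 1, remainder 1
2 ÷ 1 → quotient 2, remainder 0

[9; 6, 1, 2]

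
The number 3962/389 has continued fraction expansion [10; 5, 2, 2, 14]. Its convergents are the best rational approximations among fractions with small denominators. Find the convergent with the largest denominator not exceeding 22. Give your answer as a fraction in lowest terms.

a_0 = 10: 10/1  (≤ bound)
a_1 = 5: 51/5  (≤ bound)
a_2 = 2: 112/11  (≤ bound)
a_3 = 2: 275/27  (> 22, stop)

112/11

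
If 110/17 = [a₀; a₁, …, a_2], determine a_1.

2

Apply division with remainder until the remainder is 0:
⌊110/17⌋ = 6, remainder 8
⌊17/8⌋ = 2, remainder 1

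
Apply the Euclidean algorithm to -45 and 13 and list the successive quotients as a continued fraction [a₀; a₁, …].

[-4; 1, 1, 6]

Repeatedly divide and take the remainder:
-45 ÷ 13 → quotient -4, remainder 7
13 ÷ 7 → quotient 1, remainder 6
7 ÷ 6 → quotient 1, remainder 1
6 ÷ 1 → quotient 6, remainder 0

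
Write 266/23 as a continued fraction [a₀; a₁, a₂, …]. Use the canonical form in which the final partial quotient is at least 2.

[11; 1, 1, 3, 3]

Run the Euclidean algorithm, recording each quotient:
266 = 11·23 + 13, so a_0 = 11
23 = 1·13 + 10, so a_1 = 1
13 = 1·10 + 3, so a_2 = 1
10 = 3·3 + 1, so a_3 = 3
3 = 3·1 + 0, so a_4 = 3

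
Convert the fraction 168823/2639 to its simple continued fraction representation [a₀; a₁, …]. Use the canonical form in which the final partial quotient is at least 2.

168823 ÷ 2639 → quotient 63, remainder 2566
2639 ÷ 2566 → quotient 1, remainder 73
2566 ÷ 73 → quotient 35, remainder 11
73 ÷ 11 → quotient 6, remainder 7
11 ÷ 7 → quotient 1, remainder 4
7 ÷ 4 → quotient 1, remainder 3
4 ÷ 3 → quotient 1, remainder 1
3 ÷ 1 → quotient 3, remainder 0

[63; 1, 35, 6, 1, 1, 1, 3]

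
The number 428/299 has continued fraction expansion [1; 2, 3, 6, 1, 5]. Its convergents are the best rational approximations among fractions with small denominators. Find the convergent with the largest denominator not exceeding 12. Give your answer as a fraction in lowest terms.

List convergents until the denominator exceeds the bound:
a_0 = 1: 1/1  (≤ bound)
a_1 = 2: 3/2  (≤ bound)
a_2 = 3: 10/7  (≤ bound)
a_3 = 6: 63/44  (> 12, stop)

10/7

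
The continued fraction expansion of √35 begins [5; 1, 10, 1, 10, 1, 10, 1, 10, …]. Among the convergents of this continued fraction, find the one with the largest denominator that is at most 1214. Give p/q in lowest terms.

846/143

a_0 = 5: 5/1  (≤ bound)
a_1 = 1: 6/1  (≤ bound)
a_2 = 10: 65/11  (≤ bound)
a_3 = 1: 71/12  (≤ bound)
a_4 = 10: 775/131  (≤ bound)
a_5 = 1: 846/143  (≤ bound)
a_6 = 10: 9235/1561  (> 1214, stop)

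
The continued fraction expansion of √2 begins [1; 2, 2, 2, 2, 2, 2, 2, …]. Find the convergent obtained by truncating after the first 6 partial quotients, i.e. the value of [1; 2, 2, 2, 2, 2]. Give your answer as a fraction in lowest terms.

99/70

Work from the innermost term outward:
Start with 2.
2 + 1/(2/1) = 2 + 1/2 = 5/2
2 + 1/(5/2) = 2 + 2/5 = 12/5
2 + 1/(12/5) = 2 + 5/12 = 29/12
2 + 1/(29/12) = 2 + 12/29 = 70/29
1 + 1/(70/29) = 1 + 29/70 = 99/70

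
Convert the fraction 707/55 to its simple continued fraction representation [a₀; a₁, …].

[12; 1, 5, 1, 7]

Apply division with remainder until the remainder is 0:
⌊707/55⌋ = 12, remainder 47
⌊55/47⌋ = 1, remainder 8
⌊47/8⌋ = 5, remainder 7
⌊8/7⌋ = 1, remainder 1
⌊7/1⌋ = 7, remainder 0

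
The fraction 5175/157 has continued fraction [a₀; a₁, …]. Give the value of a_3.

6

Run the Euclidean algorithm, recording each quotient:
⌊5175/157⌋ = 32, remainder 151
⌊157/151⌋ = 1, remainder 6
⌊151/6⌋ = 25, remainder 1
⌊6/1⌋ = 6, remainder 0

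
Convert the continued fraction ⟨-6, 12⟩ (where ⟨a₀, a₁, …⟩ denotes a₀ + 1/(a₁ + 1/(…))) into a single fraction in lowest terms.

Start with 12.
-6 + 1/(12/1) = -6 + 1/12 = -71/12

-71/12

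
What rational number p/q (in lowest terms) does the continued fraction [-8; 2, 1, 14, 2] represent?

Compute successive convergents:
a_0 = -8: -8/1
a_1 = 2: -15/2
a_2 = 1: -23/3
a_3 = 14: -337/44
a_4 = 2: -697/91

-697/91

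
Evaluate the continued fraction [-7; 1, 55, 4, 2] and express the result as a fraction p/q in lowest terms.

-3045/506

Collapse the nested fraction from the inside out:
Start with 2.
4 + 1/(2/1) = 4 + 1/2 = 9/2
55 + 1/(9/2) = 55 + 2/9 = 497/9
1 + 1/(497/9) = 1 + 9/497 = 506/497
-7 + 1/(506/497) = -7 + 497/506 = -3045/506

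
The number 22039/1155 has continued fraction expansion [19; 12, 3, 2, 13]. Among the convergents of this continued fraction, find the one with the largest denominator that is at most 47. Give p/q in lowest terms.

a_0 = 19: 19/1  (≤ bound)
a_1 = 12: 229/12  (≤ bound)
a_2 = 3: 706/37  (≤ bound)
a_3 = 2: 1641/86  (> 47, stop)

706/37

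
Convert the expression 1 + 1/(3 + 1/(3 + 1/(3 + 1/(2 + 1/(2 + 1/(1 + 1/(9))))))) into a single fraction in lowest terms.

3301/2534

a_0 = 1: 1/1
a_1 = 3: 4/3
a_2 = 3: 13/10
a_3 = 3: 43/33
a_4 = 2: 99/76
a_5 = 2: 241/185
a_6 = 1: 340/261
a_7 = 9: 3301/2534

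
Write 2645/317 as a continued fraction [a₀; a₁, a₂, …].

Apply division with remainder until the remainder is 0:
⌊2645/317⌋ = 8, remainder 109
⌊317/109⌋ = 2, remainder 99
⌊109/99⌋ = 1, remainder 10
⌊99/10⌋ = 9, remainder 9
⌊10/9⌋ = 1, remainder 1
⌊9/1⌋ = 9, remainder 0

[8; 2, 1, 9, 1, 9]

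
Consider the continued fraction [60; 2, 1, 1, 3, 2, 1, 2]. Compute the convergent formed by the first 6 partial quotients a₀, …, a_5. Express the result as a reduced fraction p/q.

2476/41

Start with 2.
3 + 1/(2/1) = 3 + 1/2 = 7/2
1 + 1/(7/2) = 1 + 2/7 = 9/7
1 + 1/(9/7) = 1 + 7/9 = 16/9
2 + 1/(16/9) = 2 + 9/16 = 41/16
60 + 1/(41/16) = 60 + 16/41 = 2476/41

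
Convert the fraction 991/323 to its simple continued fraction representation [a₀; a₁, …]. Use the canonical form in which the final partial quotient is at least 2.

Repeatedly divide and take the remainder:
991 = 3·323 + 22, so a_0 = 3
323 = 14·22 + 15, so a_1 = 14
22 = 1·15 + 7, so a_2 = 1
15 = 2·7 + 1, so a_3 = 2
7 = 7·1 + 0, so a_4 = 7

[3; 14, 1, 2, 7]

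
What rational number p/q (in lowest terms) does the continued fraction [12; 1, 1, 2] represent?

63/5

a_0 = 12: 12/1
a_1 = 1: 13/1
a_2 = 1: 25/2
a_3 = 2: 63/5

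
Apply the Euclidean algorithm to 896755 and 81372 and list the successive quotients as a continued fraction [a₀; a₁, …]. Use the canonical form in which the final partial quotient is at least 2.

Apply division with remainder until the remainder is 0:
⌊896755/81372⌋ = 11, remainder 1663
⌊81372/1663⌋ = 48, remainder 1548
⌊1663/1548⌋ = 1, remainder 115
⌊1548/115⌋ = 13, remainder 53
⌊115/53⌋ = 2, remainder 9
⌊53/9⌋ = 5, remainder 8
⌊9/8⌋ = 1, remainder 1
⌊8/1⌋ = 8, remainder 0

[11; 48, 1, 13, 2, 5, 1, 8]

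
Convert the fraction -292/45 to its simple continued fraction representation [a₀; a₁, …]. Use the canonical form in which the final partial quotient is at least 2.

Repeatedly divide and take the remainder:
-292 = -7·45 + 23, so a_0 = -7
45 = 1·23 + 22, so a_1 = 1
23 = 1·22 + 1, so a_2 = 1
22 = 22·1 + 0, so a_3 = 22

[-7; 1, 1, 22]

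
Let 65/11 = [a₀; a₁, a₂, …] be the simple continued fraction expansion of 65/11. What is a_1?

1

65 ÷ 11 → quotient 5, remainder 10
11 ÷ 10 → quotient 1, remainder 1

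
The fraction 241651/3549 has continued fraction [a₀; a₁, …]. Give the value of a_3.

241651 = 68·3549 + 319, so a_0 = 68
3549 = 11·319 + 40, so a_1 = 11
319 = 7·40 + 39, so a_2 = 7
40 = 1·39 + 1, so a_3 = 1

1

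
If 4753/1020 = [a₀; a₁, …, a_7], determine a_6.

Apply division with remainder until the remainder is 0:
4753 ÷ 1020 → quotient 4, remainder 673
1020 ÷ 673 → quotient 1, remainder 347
673 ÷ 347 → quotient 1, remainder 326
347 ÷ 326 → quotient 1, remainder 21
326 ÷ 21 → quotient 15, remainder 11
21 ÷ 11 → quotient 1, remainder 10
11 ÷ 10 → quotient 1, remainder 1

1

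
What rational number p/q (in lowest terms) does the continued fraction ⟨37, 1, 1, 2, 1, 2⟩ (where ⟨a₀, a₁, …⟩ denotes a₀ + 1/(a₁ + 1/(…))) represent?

714/19

Collapse the nested fraction from the inside out:
Start with 2.
1 + 1/(2/1) = 1 + 1/2 = 3/2
2 + 1/(3/2) = 2 + 2/3 = 8/3
1 + 1/(8/3) = 1 + 3/8 = 11/8
1 + 1/(11/8) = 1 + 8/11 = 19/11
37 + 1/(19/11) = 37 + 11/19 = 714/19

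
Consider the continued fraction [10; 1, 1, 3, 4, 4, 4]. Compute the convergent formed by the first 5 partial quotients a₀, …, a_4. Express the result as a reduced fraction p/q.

Compute successive convergents:
a_0 = 10: 10/1
a_1 = 1: 11/1
a_2 = 1: 21/2
a_3 = 3: 74/7
a_4 = 4: 317/30

317/30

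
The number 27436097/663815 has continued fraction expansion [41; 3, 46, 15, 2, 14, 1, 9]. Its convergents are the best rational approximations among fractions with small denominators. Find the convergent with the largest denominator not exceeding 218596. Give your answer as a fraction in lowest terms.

a_0 = 41: 41/1  (≤ bound)
a_1 = 3: 124/3  (≤ bound)
a_2 = 46: 5745/139  (≤ bound)
a_3 = 15: 86299/2088  (≤ bound)
a_4 = 2: 178343/4315  (≤ bound)
a_5 = 14: 2583101/62498  (≤ bound)
a_6 = 1: 2761444/66813  (≤ bound)
a_7 = 9: 27436097/663815  (> 218596, stop)

2761444/66813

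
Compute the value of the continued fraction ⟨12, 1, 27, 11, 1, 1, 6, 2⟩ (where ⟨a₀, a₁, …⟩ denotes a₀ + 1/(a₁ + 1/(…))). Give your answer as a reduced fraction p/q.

117613/9072

Build up convergents one term at a time:
a_0 = 12: 12/1
a_1 = 1: 13/1
a_2 = 27: 363/28
a_3 = 11: 4006/309
a_4 = 1: 4369/337
a_5 = 1: 8375/646
a_6 = 6: 54619/4213
a_7 = 2: 117613/9072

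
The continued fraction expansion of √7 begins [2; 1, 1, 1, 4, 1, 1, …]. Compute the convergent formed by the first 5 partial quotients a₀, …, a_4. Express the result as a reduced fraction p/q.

37/14

Start with 4.
1 + 1/(4/1) = 1 + 1/4 = 5/4
1 + 1/(5/4) = 1 + 4/5 = 9/5
1 + 1/(9/5) = 1 + 5/9 = 14/9
2 + 1/(14/9) = 2 + 9/14 = 37/14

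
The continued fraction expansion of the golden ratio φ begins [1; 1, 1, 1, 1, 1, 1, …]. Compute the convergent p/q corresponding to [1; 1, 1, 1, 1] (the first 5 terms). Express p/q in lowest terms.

8/5

Start with 1.
1 + 1/(1/1) = 1 + 1/1 = 2/1
1 + 1/(2/1) = 1 + 1/2 = 3/2
1 + 1/(3/2) = 1 + 2/3 = 5/3
1 + 1/(5/3) = 1 + 3/5 = 8/5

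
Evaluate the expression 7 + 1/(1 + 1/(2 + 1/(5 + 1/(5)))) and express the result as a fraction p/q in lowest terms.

638/83

Start with 5.
5 + 1/(5/1) = 5 + 1/5 = 26/5
2 + 1/(26/5) = 2 + 5/26 = 57/26
1 + 1/(57/26) = 1 + 26/57 = 83/57
7 + 1/(83/57) = 7 + 57/83 = 638/83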